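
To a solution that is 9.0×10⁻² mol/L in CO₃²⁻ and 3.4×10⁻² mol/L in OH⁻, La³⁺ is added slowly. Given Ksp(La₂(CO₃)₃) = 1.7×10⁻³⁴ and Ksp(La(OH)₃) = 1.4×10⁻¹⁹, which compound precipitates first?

A salt starts to precipitate once the ion product Q reaches its Ksp.
For La₂(CO₃)₃: [La³⁺] = (Ksp/[CO₃²⁻]^3)^(1/2) = 4.8×10⁻¹⁶ mol/L
For La(OH)₃: [La³⁺] = (Ksp/[OH⁻]^3) = 3.6×10⁻¹⁵ mol/L
Since La₂(CO₃)₃ needs less La³⁺ to reach saturation, it precipitates first.

La₂(CO₃)₃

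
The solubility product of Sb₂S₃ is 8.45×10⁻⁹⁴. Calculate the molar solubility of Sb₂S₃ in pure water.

9.52×10⁻²⁰ M

Sb₂S₃(s) ⇌ 2 Sb³⁺(aq) + 3 S²⁻(aq)
Call the molar solubility s, so that [Sb³⁺] = 2s and [S²⁻] = 3s.
Ksp = [Sb³⁺]^2[S²⁻]^3 = (2s)^2 · (3s)^3 = 108s^5
108s^5 = 8.45×10⁻⁹⁴  ⇒  s^5 = 7.82×10⁻⁹⁶
Taking the 5th root, s = 9.52×10⁻²⁰ M.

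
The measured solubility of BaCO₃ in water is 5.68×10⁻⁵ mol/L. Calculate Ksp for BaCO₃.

BaCO₃(s) ⇌ Ba²⁺(aq) + CO₃²⁻(aq)
Let s be the molar solubility. Then [Ba²⁺] = s and [CO₃²⁻] = s.
Ksp = [Ba²⁺][CO₃²⁻] = s · s = s^2
Ksp = (5.68×10⁻⁵)^2 = 3.23×10⁻⁹

Ksp = 3.23×10⁻⁹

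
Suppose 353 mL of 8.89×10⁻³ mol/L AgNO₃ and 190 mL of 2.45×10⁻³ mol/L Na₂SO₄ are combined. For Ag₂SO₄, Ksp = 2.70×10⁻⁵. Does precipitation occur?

Total volume after mixing = 353 + 190 = 543 mL.
[Ag⁺] = (8.89×10⁻³)(353)/543 = 5.78×10⁻³ mol/L
[SO₄²⁻] = (2.45×10⁻³)(190)/543 = 8.57×10⁻⁴ mol/L
Q = [Ag⁺]^2[SO₄²⁻] = 2.86×10⁻⁸
Q < Ksp (2.86×10⁻⁸ vs 2.70×10⁻⁵); the solution remains unsaturated and no precipitate forms.

No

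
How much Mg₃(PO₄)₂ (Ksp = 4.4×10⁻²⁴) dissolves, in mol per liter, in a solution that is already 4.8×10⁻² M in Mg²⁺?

Mg₃(PO₄)₂(s) ⇌ 3 Mg²⁺(aq) + 2 PO₄³⁻(aq)
Let s be the solubility of Mg₃(PO₄)₂ here. The common ion gives [Mg²⁺] ≈ 4.8×10⁻² M, and [PO₄³⁻] = 2s.
Ksp = [Mg²⁺]^3[PO₄³⁻]^2 = (4.8×10⁻²)^3(2s)^2
(2s)^2 = 4.4×10⁻²⁴ / (4.8×10⁻²)^3 = 4.0×10⁻²⁰
s = 1.0×10⁻¹⁰ M

1.0×10⁻¹⁰ M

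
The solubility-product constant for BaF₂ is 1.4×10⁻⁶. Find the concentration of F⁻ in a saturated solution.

1.4×10⁻² M

BaF₂(s) ⇌ Ba²⁺(aq) + 2 F⁻(aq)
With molar solubility s: [Ba²⁺] = s, [F⁻] = 2s.
Ksp = [Ba²⁺][F⁻]^2 = s · (2s)^2 = 4s^3 = 1.4×10⁻⁶
s = 7.0×10⁻³ mol/L
[F⁻] = 2s = 1.4×10⁻² mol/L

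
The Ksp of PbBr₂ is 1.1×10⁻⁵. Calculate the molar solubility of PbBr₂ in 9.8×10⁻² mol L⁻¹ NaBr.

1.1×10⁻³ M

PbBr₂(s) ⇌ Pb²⁺(aq) + 2 Br⁻(aq)
Let s be the solubility of PbBr₂ here. The common ion gives [Br⁻] ≈ 9.8×10⁻² mol L⁻¹, and [Pb²⁺] = s.
Ksp = [Pb²⁺][Br⁻]^2 = s(9.8×10⁻²)^2
s = 1.1×10⁻⁵ / (9.8×10⁻²)^2 = 1.1×10⁻³
s = 1.1×10⁻³ mol L⁻¹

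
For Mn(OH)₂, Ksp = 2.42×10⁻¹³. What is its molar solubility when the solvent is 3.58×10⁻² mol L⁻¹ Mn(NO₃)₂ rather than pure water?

1.30×10⁻⁶ M

Mn(OH)₂(s) ⇌ Mn²⁺(aq) + 2 OH⁻(aq)
With Mn²⁺ already at 3.58×10⁻² mol L⁻¹ and s small, take [Mn²⁺] ≈ 3.58×10⁻² mol L⁻¹ and [OH⁻] = 2s.
Ksp = [Mn²⁺][OH⁻]^2 = (3.58×10⁻²)(2s)^2
(2s)^2 = 2.42×10⁻¹³ / (3.58×10⁻²) = 6.76×10⁻¹²
s = 1.30×10⁻⁶ mol L⁻¹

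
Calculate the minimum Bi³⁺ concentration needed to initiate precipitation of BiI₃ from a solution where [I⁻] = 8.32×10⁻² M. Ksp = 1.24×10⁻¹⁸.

2.15×10⁻¹⁵ M

Precipitation of each salt begins when its ion product equals Ksp.
BiI₃(s) ⇌ Bi³⁺(aq) + 3 I⁻(aq)
Ksp = [Bi³⁺][I⁻]^3 = [Bi³⁺](8.32×10⁻²)^3
[Bi³⁺] = 1.24×10⁻¹⁸ / (8.32×10⁻²)^3 = 2.15×10⁻¹⁵
[Bi³⁺] = 2.15×10⁻¹⁵ M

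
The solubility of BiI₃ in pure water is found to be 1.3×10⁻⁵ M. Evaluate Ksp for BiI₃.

BiI₃(s) ⇌ Bi³⁺(aq) + 3 I⁻(aq)
For each mole of BiI₃ that dissolves per liter, [Bi³⁺] = s and [I⁻] = 3s; let s denote this solubility.
Ksp = [Bi³⁺][I⁻]^3 = s · (3s)^3 = 27s^4
Ksp = 27 × (1.3×10⁻⁵)^4 = 7.7×10⁻¹⁹

Ksp = 7.7×10⁻¹⁹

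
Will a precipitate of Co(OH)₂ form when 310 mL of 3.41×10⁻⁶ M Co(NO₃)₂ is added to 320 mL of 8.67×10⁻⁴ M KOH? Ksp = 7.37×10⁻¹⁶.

Total volume after mixing = 310 + 320 = 630 mL.
[Co²⁺] = (3.41×10⁻⁶)(310)/630 = 1.68×10⁻⁶ M
[OH⁻] = (8.67×10⁻⁴)(320)/630 = 4.40×10⁻⁴ M
Q = [Co²⁺][OH⁻]^2 = 3.25×10⁻¹³
Since Q (3.25×10⁻¹³) exceeds Ksp (7.37×10⁻¹⁶), Co(OH)₂ will precipitate.

Yes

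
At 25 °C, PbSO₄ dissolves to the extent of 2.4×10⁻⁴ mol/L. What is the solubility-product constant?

Ksp = 5.8×10⁻⁸

PbSO₄(s) ⇌ Pb²⁺(aq) + SO₄²⁻(aq)
Call the molar solubility s, so that [Pb²⁺] = s and [SO₄²⁻] = s.
Ksp = [Pb²⁺][SO₄²⁻] = s · s = s^2
Ksp = (2.4×10⁻⁴)^2 = 5.8×10⁻⁸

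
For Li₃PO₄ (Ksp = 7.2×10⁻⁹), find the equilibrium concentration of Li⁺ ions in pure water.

Li₃PO₄(s) ⇌ 3 Li⁺(aq) + PO₄³⁻(aq)
Call the molar solubility s, so that [Li⁺] = 3s and [PO₄³⁻] = s.
Ksp = [Li⁺]^3[PO₄³⁻] = (3s)^3 · s = 27s^4 = 7.2×10⁻⁹
s = 4.0×10⁻³ mol L⁻¹
[Li⁺] = 3s = 1.2×10⁻² mol L⁻¹

1.2×10⁻² M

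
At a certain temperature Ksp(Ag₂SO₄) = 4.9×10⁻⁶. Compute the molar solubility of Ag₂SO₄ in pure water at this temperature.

1.1×10⁻² M

Ag₂SO₄(s) ⇌ 2 Ag⁺(aq) + SO₄²⁻(aq)
With molar solubility s: [Ag⁺] = 2s, [SO₄²⁻] = s.
Ksp = [Ag⁺]^2[SO₄²⁻] = (2s)^2 · s = 4s^3
4s^3 = 4.9×10⁻⁶  ⇒  s^3 = 1.2×10⁻⁶
s = 1.1×10⁻² M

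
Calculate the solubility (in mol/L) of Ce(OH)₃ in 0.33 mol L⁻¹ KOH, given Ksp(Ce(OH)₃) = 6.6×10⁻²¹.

Ce(OH)₃(s) ⇌ Ce³⁺(aq) + 3 OH⁻(aq)
The solution already contains OH⁻ at 0.33 mol L⁻¹. Let s be the molar solubility of Ce(OH)₃.
[OH⁻] ≈ 0.33 mol L⁻¹ (common ion dominates); [Ce³⁺] = s.
Ksp = [Ce³⁺][OH⁻]^3 = s(0.33)^3
s = 6.6×10⁻²¹ / (0.33)^3 = 1.8×10⁻¹⁹
s = 1.8×10⁻¹⁹ mol L⁻¹

1.8×10⁻¹⁹ M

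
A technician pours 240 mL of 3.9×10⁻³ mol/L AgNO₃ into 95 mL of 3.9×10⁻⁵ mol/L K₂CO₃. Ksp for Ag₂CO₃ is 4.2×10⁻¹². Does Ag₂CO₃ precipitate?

After mixing, V = 240 mL + 95 mL = 335 mL.
[Ag⁺] = (3.9×10⁻³)(240)/335 = 2.8×10⁻³ mol/L
[CO₃²⁻] = (3.9×10⁻⁵)(95)/335 = 1.1×10⁻⁵ mol/L
Q = [Ag⁺]^2[CO₃²⁻] = 8.6×10⁻¹¹
Q = 8.6×10⁻¹¹ > Ksp = 4.2×10⁻¹², so the solution is supersaturated and Ag₂CO₃ precipitates.

Yes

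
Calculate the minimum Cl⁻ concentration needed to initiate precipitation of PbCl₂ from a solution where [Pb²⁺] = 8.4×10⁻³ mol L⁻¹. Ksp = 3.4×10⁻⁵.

6.4×10⁻² M

Precipitation of each salt begins when its ion product equals Ksp.
PbCl₂(s) ⇌ Pb²⁺(aq) + 2 Cl⁻(aq)
Ksp = [Pb²⁺][Cl⁻]^2 = [Cl⁻]^2(8.4×10⁻³)
[Cl⁻]^2 = 3.4×10⁻⁵ / (8.4×10⁻³) = 4.0×10⁻³
[Cl⁻] = 6.4×10⁻² mol L⁻¹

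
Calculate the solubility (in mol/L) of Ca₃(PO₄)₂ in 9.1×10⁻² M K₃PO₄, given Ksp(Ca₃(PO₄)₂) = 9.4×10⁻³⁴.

Ca₃(PO₄)₂(s) ⇌ 3 Ca²⁺(aq) + 2 PO₄³⁻(aq)
Let s be the solubility of Ca₃(PO₄)₂ here. The common ion gives [PO₄³⁻] ≈ 9.1×10⁻² M, and [Ca²⁺] = 3s.
Ksp = [Ca²⁺]^3[PO₄³⁻]^2 = (3s)^3(9.1×10⁻²)^2
(3s)^3 = 9.4×10⁻³⁴ / (9.1×10⁻²)^2 = 1.1×10⁻³¹
s = 1.6×10⁻¹¹ M

1.6×10⁻¹¹ M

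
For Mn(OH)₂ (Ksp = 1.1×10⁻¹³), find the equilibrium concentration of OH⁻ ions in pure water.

Mn(OH)₂(s) ⇌ Mn²⁺(aq) + 2 OH⁻(aq)
Call the molar solubility s, so that [Mn²⁺] = s and [OH⁻] = 2s.
Ksp = [Mn²⁺][OH⁻]^2 = s · (2s)^2 = 4s^3 = 1.1×10⁻¹³
s = 3.0×10⁻⁵ mol L⁻¹
[OH⁻] = 2s = 6.0×10⁻⁵ mol L⁻¹

6.0×10⁻⁵ M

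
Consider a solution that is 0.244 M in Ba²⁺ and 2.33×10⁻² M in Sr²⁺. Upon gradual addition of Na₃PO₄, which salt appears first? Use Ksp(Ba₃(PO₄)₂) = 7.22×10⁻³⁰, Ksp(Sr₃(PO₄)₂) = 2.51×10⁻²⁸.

Ba₃(PO₄)₂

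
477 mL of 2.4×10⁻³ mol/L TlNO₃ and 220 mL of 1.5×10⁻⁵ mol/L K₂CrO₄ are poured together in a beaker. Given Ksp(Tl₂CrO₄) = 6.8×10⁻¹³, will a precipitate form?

Yes

Total volume after mixing = 477 + 220 = 697 mL.
[Tl⁺] = (2.4×10⁻³)(477)/697 = 1.6×10⁻³ mol/L
[CrO₄²⁻] = (1.5×10⁻⁵)(220)/697 = 4.7×10⁻⁶ mol/L
Q = [Tl⁺]^2[CrO₄²⁻] = 1.3×10⁻¹¹
Since Q (1.3×10⁻¹¹) exceeds Ksp (6.8×10⁻¹³), Tl₂CrO₄ will precipitate.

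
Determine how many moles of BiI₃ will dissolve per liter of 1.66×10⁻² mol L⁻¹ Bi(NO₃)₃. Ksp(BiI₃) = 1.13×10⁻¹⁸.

1.36×10⁻⁶ M

BiI₃(s) ⇌ Bi³⁺(aq) + 3 I⁻(aq)
Bi³⁺ is already present at 1.66×10⁻² mol L⁻¹. If s mol/L of BiI₃ dissolves, [I⁻] = 3s while [Bi³⁺] ≈ 1.66×10⁻² mol L⁻¹.
Ksp = [Bi³⁺][I⁻]^3 = (1.66×10⁻²)(3s)^3
(3s)^3 = 1.13×10⁻¹⁸ / (1.66×10⁻²) = 6.81×10⁻¹⁷
s = 1.36×10⁻⁶ mol L⁻¹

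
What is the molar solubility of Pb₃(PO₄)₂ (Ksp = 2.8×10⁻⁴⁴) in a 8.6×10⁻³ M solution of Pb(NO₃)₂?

Pb₃(PO₄)₂(s) ⇌ 3 Pb²⁺(aq) + 2 PO₄³⁻(aq)
With Pb²⁺ already at 8.6×10⁻³ M and s small, take [Pb²⁺] ≈ 8.6×10⁻³ M and [PO₄³⁻] = 2s.
Ksp = [Pb²⁺]^3[PO₄³⁻]^2 = (8.6×10⁻³)^3(2s)^2
(2s)^2 = 2.8×10⁻⁴⁴ / (8.6×10⁻³)^3 = 4.4×10⁻³⁸
s = 1.0×10⁻¹⁹ M

1.0×10⁻¹⁹ M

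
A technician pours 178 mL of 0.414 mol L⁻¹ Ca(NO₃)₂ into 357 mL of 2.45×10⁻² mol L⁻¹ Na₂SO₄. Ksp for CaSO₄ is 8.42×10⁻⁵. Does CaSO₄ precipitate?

The combined volume is 535 mL.
[Ca²⁺] = (0.414)(178)/535 = 0.138 mol L⁻¹
[SO₄²⁻] = (2.45×10⁻²)(357)/535 = 1.63×10⁻² mol L⁻¹
Q = [Ca²⁺][SO₄²⁻] = 2.25×10⁻³
Q = 2.25×10⁻³ > Ksp = 8.42×10⁻⁵, so the solution is supersaturated and CaSO₄ precipitates.

Yes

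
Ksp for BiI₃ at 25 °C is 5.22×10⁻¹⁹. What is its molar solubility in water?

1.18×10⁻⁵ M

BiI₃(s) ⇌ Bi³⁺(aq) + 3 I⁻(aq)
With molar solubility s: [Bi³⁺] = s, [I⁻] = 3s.
Ksp = [Bi³⁺][I⁻]^3 = s · (3s)^3 = 27s^4
27s^4 = 5.22×10⁻¹⁹  ⇒  s^4 = 1.93×10⁻²⁰
s = (1.93×10⁻²⁰)^(1/4) = 1.18×10⁻⁵ M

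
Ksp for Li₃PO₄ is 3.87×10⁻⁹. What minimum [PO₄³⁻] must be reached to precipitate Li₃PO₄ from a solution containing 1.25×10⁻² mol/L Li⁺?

1.98×10⁻³ M

A salt starts to precipitate once the ion product Q reaches its Ksp.
Li₃PO₄(s) ⇌ 3 Li⁺(aq) + PO₄³⁻(aq)
Ksp = [Li⁺]^3[PO₄³⁻] = [PO₄³⁻](1.25×10⁻²)^3
[PO₄³⁻] = 3.87×10⁻⁹ / (1.25×10⁻²)^3 = 1.98×10⁻³
[PO₄³⁻] = 1.98×10⁻³ mol/L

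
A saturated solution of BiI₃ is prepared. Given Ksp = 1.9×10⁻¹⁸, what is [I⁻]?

4.9×10⁻⁵ M

BiI₃(s) ⇌ Bi³⁺(aq) + 3 I⁻(aq)
With molar solubility s: [Bi³⁺] = s, [I⁻] = 3s.
Ksp = [Bi³⁺][I⁻]^3 = s · (3s)^3 = 27s^4 = 1.9×10⁻¹⁸
s = 1.6×10⁻⁵ M
[I⁻] = 3s = 4.9×10⁻⁵ M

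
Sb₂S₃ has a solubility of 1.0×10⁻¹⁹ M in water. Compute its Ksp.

Sb₂S₃(s) ⇌ 2 Sb³⁺(aq) + 3 S²⁻(aq)
Let s be the molar solubility. Then [Sb³⁺] = 2s and [S²⁻] = 3s.
Ksp = [Sb³⁺]^2[S²⁻]^3 = (2s)^2 · (3s)^3 = 108s^5
Ksp = 108 × (1.0×10⁻¹⁹)^5 = 1.1×10⁻⁹³

Ksp = 1.1×10⁻⁹³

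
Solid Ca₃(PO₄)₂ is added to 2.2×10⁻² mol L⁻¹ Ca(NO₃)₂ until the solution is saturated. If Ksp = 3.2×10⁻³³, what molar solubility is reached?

8.7×10⁻¹⁵ M

Ca₃(PO₄)₂(s) ⇌ 3 Ca²⁺(aq) + 2 PO₄³⁻(aq)
With Ca²⁺ already at 2.2×10⁻² mol L⁻¹ and s small, take [Ca²⁺] ≈ 2.2×10⁻² mol L⁻¹ and [PO₄³⁻] = 2s.
Ksp = [Ca²⁺]^3[PO₄³⁻]^2 = (2.2×10⁻²)^3(2s)^2
(2s)^2 = 3.2×10⁻³³ / (2.2×10⁻²)^3 = 3.0×10⁻²⁸
s = 8.7×10⁻¹⁵ mol L⁻¹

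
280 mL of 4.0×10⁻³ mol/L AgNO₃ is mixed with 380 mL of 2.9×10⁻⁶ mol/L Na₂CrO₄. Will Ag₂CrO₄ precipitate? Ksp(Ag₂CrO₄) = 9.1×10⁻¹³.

After mixing, V = 280 mL + 380 mL = 660 mL.
[Ag⁺] = (4.0×10⁻³)(280)/660 = 1.7×10⁻³ mol/L
[CrO₄²⁻] = (2.9×10⁻⁶)(380)/660 = 1.7×10⁻⁶ mol/L
Q = [Ag⁺]^2[CrO₄²⁻] = 4.8×10⁻¹²
Since Q (4.8×10⁻¹²) exceeds Ksp (9.1×10⁻¹³), Ag₂CrO₄ will precipitate.

Yes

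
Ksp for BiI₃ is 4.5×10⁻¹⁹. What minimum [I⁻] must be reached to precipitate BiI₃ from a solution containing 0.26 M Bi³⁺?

Precipitation begins when Q = Ksp.
BiI₃(s) ⇌ Bi³⁺(aq) + 3 I⁻(aq)
Ksp = [Bi³⁺][I⁻]^3 = [I⁻]^3(0.26)
[I⁻]^3 = 4.5×10⁻¹⁹ / (0.26) = 1.7×10⁻¹⁸
[I⁻] = 1.2×10⁻⁶ M

1.2×10⁻⁶ M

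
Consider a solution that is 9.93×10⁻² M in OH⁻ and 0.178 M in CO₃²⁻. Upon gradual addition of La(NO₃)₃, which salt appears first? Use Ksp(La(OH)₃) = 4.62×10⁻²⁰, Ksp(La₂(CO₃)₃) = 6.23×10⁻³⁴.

La(OH)₃

A salt starts to precipitate once the ion product Q reaches its Ksp.
For La(OH)₃: [La³⁺] = (Ksp/[OH⁻]^3) = 4.72×10⁻¹⁷ M
For La₂(CO₃)₃: [La³⁺] = (Ksp/[CO₃²⁻]^3)^(1/2) = 3.32×10⁻¹⁶ M
La(OH)₃ requires the lower [La³⁺], so it precipitates first.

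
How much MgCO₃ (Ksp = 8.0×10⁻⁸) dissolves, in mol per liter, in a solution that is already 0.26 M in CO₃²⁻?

3.1×10⁻⁷ M

MgCO₃(s) ⇌ Mg²⁺(aq) + CO₃²⁻(aq)
CO₃²⁻ is already present at 0.26 M. If s mol/L of MgCO₃ dissolves, [Mg²⁺] = s while [CO₃²⁻] ≈ 0.26 M.
Ksp = [Mg²⁺][CO₃²⁻] = s(0.26)
s = 8.0×10⁻⁸ / (0.26) = 3.1×10⁻⁷
s = 3.1×10⁻⁷ M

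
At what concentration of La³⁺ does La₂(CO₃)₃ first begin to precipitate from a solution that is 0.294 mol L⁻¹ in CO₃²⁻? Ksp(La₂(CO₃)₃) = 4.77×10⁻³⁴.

1.37×10⁻¹⁶ M

Each salt precipitates once Q = Ksp for that salt.
La₂(CO₃)₃(s) ⇌ 2 La³⁺(aq) + 3 CO₃²⁻(aq)
Ksp = [La³⁺]^2[CO₃²⁻]^3 = [La³⁺]^2(0.294)^3
[La³⁺]^2 = 4.77×10⁻³⁴ / (0.294)^3 = 1.88×10⁻³²
[La³⁺] = 1.37×10⁻¹⁶ mol L⁻¹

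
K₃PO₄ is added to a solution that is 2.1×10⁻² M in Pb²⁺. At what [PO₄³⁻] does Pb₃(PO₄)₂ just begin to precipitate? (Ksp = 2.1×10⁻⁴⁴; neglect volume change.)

The threshold for precipitation is Q = Ksp.
Pb₃(PO₄)₂(s) ⇌ 3 Pb²⁺(aq) + 2 PO₄³⁻(aq)
Ksp = [Pb²⁺]^3[PO₄³⁻]^2 = [PO₄³⁻]^2(2.1×10⁻²)^3
[PO₄³⁻]^2 = 2.1×10⁻⁴⁴ / (2.1×10⁻²)^3 = 2.3×10⁻³⁹
[PO₄³⁻] = 4.8×10⁻²⁰ M

4.8×10⁻²⁰ M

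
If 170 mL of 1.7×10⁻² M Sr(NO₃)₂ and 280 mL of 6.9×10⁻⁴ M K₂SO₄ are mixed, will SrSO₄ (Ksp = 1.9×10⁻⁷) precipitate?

Yes

Total volume after mixing = 170 + 280 = 450 mL.
[Sr²⁺] = (1.7×10⁻²)(170)/450 = 6.4×10⁻³ M
[SO₄²⁻] = (6.9×10⁻⁴)(280)/450 = 4.3×10⁻⁴ M
Q = [Sr²⁺][SO₄²⁻] = 2.8×10⁻⁶
Because Q > Ksp (2.8×10⁻⁶ vs 1.9×10⁻⁷), a precipitate of SrSO₄ forms.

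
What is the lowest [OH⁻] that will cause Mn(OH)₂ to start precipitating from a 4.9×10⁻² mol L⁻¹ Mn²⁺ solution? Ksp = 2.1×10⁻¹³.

2.1×10⁻⁶ M

The threshold for precipitation is Q = Ksp.
Mn(OH)₂(s) ⇌ Mn²⁺(aq) + 2 OH⁻(aq)
Ksp = [Mn²⁺][OH⁻]^2 = [OH⁻]^2(4.9×10⁻²)
[OH⁻]^2 = 2.1×10⁻¹³ / (4.9×10⁻²) = 4.3×10⁻¹²
[OH⁻] = 2.1×10⁻⁶ mol L⁻¹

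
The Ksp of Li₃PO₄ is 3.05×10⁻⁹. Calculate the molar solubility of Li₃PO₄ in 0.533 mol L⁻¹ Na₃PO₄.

Li₃PO₄(s) ⇌ 3 Li⁺(aq) + PO₄³⁻(aq)
With PO₄³⁻ already at 0.533 mol L⁻¹ and s small, take [PO₄³⁻] ≈ 0.533 mol L⁻¹ and [Li⁺] = 3s.
Ksp = [Li⁺]^3[PO₄³⁻] = (3s)^3(0.533)
(3s)^3 = 3.05×10⁻⁹ / (0.533) = 5.72×10⁻⁹
s = 5.96×10⁻⁴ mol L⁻¹

5.96×10⁻⁴ M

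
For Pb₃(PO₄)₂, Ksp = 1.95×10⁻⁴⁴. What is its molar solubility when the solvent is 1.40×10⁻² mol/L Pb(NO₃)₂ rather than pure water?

Pb₃(PO₄)₂(s) ⇌ 3 Pb²⁺(aq) + 2 PO₄³⁻(aq)
With Pb²⁺ already at 1.40×10⁻² mol/L and s small, take [Pb²⁺] ≈ 1.40×10⁻² mol/L and [PO₄³⁻] = 2s.
Ksp = [Pb²⁺]^3[PO₄³⁻]^2 = (1.40×10⁻²)^3(2s)^2
(2s)^2 = 1.95×10⁻⁴⁴ / (1.40×10⁻²)^3 = 7.11×10⁻³⁹
s = 4.21×10⁻²⁰ mol/L

4.21×10⁻²⁰ M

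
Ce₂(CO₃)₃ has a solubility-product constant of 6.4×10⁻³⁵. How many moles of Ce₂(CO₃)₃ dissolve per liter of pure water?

5.7×10⁻⁸ M

Ce₂(CO₃)₃(s) ⇌ 2 Ce³⁺(aq) + 3 CO₃²⁻(aq)
If s mol/L of Ce₂(CO₃)₃ dissolves, [Ce³⁺] = 2s and [CO₃²⁻] = 3s.
Ksp = [Ce³⁺]^2[CO₃²⁻]^3 = (2s)^2 · (3s)^3 = 108s^5
108s^5 = 6.4×10⁻³⁵  ⇒  s^5 = 5.9×10⁻³⁷
s = 5.7×10⁻⁸ mol/L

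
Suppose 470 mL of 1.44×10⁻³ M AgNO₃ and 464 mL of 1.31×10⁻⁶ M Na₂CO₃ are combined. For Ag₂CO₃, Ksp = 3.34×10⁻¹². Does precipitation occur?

No

Total volume after mixing = 470 + 464 = 934 mL.
[Ag⁺] = (1.44×10⁻³)(470)/934 = 7.25×10⁻⁴ M
[CO₃²⁻] = (1.31×10⁻⁶)(464)/934 = 6.51×10⁻⁷ M
Q = [Ag⁺]^2[CO₃²⁻] = 3.42×10⁻¹³
Since Q (3.42×10⁻¹³) is less than Ksp (3.34×10⁻¹²), no Ag₂CO₃ precipitates.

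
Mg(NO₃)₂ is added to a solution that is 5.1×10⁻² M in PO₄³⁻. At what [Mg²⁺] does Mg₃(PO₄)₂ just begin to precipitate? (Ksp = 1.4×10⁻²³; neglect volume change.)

1.8×10⁻⁷ M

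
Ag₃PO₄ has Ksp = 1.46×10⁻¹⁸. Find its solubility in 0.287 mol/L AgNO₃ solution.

6.18×10⁻¹⁷ M

Ag₃PO₄(s) ⇌ 3 Ag⁺(aq) + PO₄³⁻(aq)
Ag⁺ is already present at 0.287 mol/L. If s mol/L of Ag₃PO₄ dissolves, [PO₄³⁻] = s while [Ag⁺] ≈ 0.287 mol/L.
Ksp = [Ag⁺]^3[PO₄³⁻] = (0.287)^3s
s = 1.46×10⁻¹⁸ / (0.287)^3 = 6.18×10⁻¹⁷
s = 6.18×10⁻¹⁷ mol/L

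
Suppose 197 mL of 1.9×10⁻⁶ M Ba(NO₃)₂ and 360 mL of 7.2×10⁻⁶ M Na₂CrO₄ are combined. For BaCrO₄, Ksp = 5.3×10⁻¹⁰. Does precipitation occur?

No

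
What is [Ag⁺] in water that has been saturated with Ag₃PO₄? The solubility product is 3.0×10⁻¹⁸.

5.5×10⁻⁵ M

Ag₃PO₄(s) ⇌ 3 Ag⁺(aq) + PO₄³⁻(aq)
Let s be the molar solubility. Then [Ag⁺] = 3s and [PO₄³⁻] = s.
Ksp = [Ag⁺]^3[PO₄³⁻] = (3s)^3 · s = 27s^4 = 3.0×10⁻¹⁸
s = 1.8×10⁻⁵ mol L⁻¹
[Ag⁺] = 3s = 5.5×10⁻⁵ mol L⁻¹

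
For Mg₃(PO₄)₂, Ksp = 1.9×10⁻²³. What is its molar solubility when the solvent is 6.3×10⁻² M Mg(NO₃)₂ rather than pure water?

Mg₃(PO₄)₂(s) ⇌ 3 Mg²⁺(aq) + 2 PO₄³⁻(aq)
The solution already contains Mg²⁺ at 6.3×10⁻² M. Let s be the molar solubility of Mg₃(PO₄)₂.
[Mg²⁺] ≈ 6.3×10⁻² M (common ion dominates); [PO₄³⁻] = 2s.
Ksp = [Mg²⁺]^3[PO₄³⁻]^2 = (6.3×10⁻²)^3(2s)^2
(2s)^2 = 1.9×10⁻²³ / (6.3×10⁻²)^3 = 7.6×10⁻²⁰
s = 1.4×10⁻¹⁰ M

1.4×10⁻¹⁰ M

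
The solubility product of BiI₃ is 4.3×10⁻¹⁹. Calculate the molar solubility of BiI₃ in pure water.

BiI₃(s) ⇌ Bi³⁺(aq) + 3 I⁻(aq)
For each mole of BiI₃ that dissolves per liter, [Bi³⁺] = s and [I⁻] = 3s; let s denote this solubility.
Ksp = [Bi³⁺][I⁻]^3 = s · (3s)^3 = 27s^4
27s^4 = 4.3×10⁻¹⁹  ⇒  s^4 = 1.6×10⁻²⁰
s = (1.6×10⁻²⁰)^(1/4) = 1.1×10⁻⁵ M

1.1×10⁻⁵ M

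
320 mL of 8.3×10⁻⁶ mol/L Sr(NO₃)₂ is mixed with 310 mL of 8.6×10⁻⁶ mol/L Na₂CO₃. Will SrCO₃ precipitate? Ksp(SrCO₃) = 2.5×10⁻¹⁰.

No

The combined volume is 630 mL.
[Sr²⁺] = (8.3×10⁻⁶)(320)/630 = 4.2×10⁻⁶ mol/L
[CO₃²⁻] = (8.6×10⁻⁶)(310)/630 = 4.2×10⁻⁶ mol/L
Q = [Sr²⁺][CO₃²⁻] = 1.8×10⁻¹¹
Q = 1.8×10⁻¹¹ < Ksp = 2.5×10⁻¹⁰, so the solution is unsaturated and no precipitate forms.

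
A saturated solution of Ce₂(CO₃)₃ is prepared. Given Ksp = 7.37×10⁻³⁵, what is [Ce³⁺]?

1.17×10⁻⁷ M

Ce₂(CO₃)₃(s) ⇌ 2 Ce³⁺(aq) + 3 CO₃²⁻(aq)
Let s be the molar solubility. Then [Ce³⁺] = 2s and [CO₃²⁻] = 3s.
Ksp = [Ce³⁺]^2[CO₃²⁻]^3 = (2s)^2 · (3s)^3 = 108s^5 = 7.37×10⁻³⁵
s = 5.85×10⁻⁸ mol/L
[Ce³⁺] = 2s = 1.17×10⁻⁷ mol/L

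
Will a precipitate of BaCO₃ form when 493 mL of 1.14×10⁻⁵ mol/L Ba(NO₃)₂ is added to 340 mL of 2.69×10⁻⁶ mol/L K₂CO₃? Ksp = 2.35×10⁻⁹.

No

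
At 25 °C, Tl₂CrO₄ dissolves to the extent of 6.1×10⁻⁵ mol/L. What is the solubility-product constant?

Ksp = 9.1×10⁻¹³

Tl₂CrO₄(s) ⇌ 2 Tl⁺(aq) + CrO₄²⁻(aq)
Call the molar solubility s, so that [Tl⁺] = 2s and [CrO₄²⁻] = s.
Ksp = [Tl⁺]^2[CrO₄²⁻] = (2s)^2 · s = 4s^3
Ksp = 4 × (6.1×10⁻⁵)^3 = 9.1×10⁻¹³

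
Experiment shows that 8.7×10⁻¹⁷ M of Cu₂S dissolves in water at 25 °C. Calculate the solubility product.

Cu₂S(s) ⇌ 2 Cu⁺(aq) + S²⁻(aq)
Call the molar solubility s, so that [Cu⁺] = 2s and [S²⁻] = s.
Ksp = [Cu⁺]^2[S²⁻] = (2s)^2 · s = 4s^3
Ksp = 4 × (8.7×10⁻¹⁷)^3 = 2.6×10⁻⁴⁸

Ksp = 2.6×10⁻⁴⁸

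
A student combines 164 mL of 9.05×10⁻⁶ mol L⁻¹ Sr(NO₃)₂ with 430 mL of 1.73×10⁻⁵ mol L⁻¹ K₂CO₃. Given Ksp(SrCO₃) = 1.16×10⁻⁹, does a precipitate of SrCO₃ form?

The combined volume is 594 mL.
[Sr²⁺] = (9.05×10⁻⁶)(164)/594 = 2.50×10⁻⁶ mol L⁻¹
[CO₃²⁻] = (1.73×10⁻⁵)(430)/594 = 1.25×10⁻⁵ mol L⁻¹
Q = [Sr²⁺][CO₃²⁻] = 3.13×10⁻¹¹
Since Q (3.13×10⁻¹¹) is less than Ksp (1.16×10⁻⁹), no SrCO₃ precipitates.

No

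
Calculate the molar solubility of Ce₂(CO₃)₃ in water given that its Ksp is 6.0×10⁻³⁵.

5.6×10⁻⁸ M

Ce₂(CO₃)₃(s) ⇌ 2 Ce³⁺(aq) + 3 CO₃²⁻(aq)
If s mol/L of Ce₂(CO₃)₃ dissolves, [Ce³⁺] = 2s and [CO₃²⁻] = 3s.
Ksp = [Ce³⁺]^2[CO₃²⁻]^3 = (2s)^2 · (3s)^3 = 108s^5
108s^5 = 6.0×10⁻³⁵  ⇒  s^5 = 5.6×10⁻³⁷
s = (5.6×10⁻³⁷)^(1/5) = 5.6×10⁻⁸ mol L⁻¹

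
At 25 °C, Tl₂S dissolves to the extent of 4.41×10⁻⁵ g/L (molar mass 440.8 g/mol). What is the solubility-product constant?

Convert to molarity: s = 4.41×10⁻⁵ / 440.8 = 1.0005×10⁻⁷ mol/L
Tl₂S(s) ⇌ 2 Tl⁺(aq) + S²⁻(aq)
Let s be the molar solubility. Then [Tl⁺] = 2s and [S²⁻] = s.
Ksp = [Tl⁺]^2[S²⁻] = (2s)^2 · s = 4s^3
Ksp = 4 × (1.0005×10⁻⁷)^3 = 4.01×10⁻²¹

Ksp = 4.01×10⁻²¹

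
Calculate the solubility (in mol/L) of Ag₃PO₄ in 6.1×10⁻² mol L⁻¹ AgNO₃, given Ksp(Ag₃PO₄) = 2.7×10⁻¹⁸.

Ag₃PO₄(s) ⇌ 3 Ag⁺(aq) + PO₄³⁻(aq)
With Ag⁺ already at 6.1×10⁻² mol L⁻¹ and s small, take [Ag⁺] ≈ 6.1×10⁻² mol L⁻¹ and [PO₄³⁻] = s.
Ksp = [Ag⁺]^3[PO₄³⁻] = (6.1×10⁻²)^3s
s = 2.7×10⁻¹⁸ / (6.1×10⁻²)^3 = 1.2×10⁻¹⁴
s = 1.2×10⁻¹⁴ mol L⁻¹

1.2×10⁻¹⁴ M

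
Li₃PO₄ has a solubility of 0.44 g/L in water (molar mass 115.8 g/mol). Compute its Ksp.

Convert to molarity: s = 0.44 / 115.8 = 3.800×10⁻³ mol/L
Li₃PO₄(s) ⇌ 3 Li⁺(aq) + PO₄³⁻(aq)
Call the molar solubility s, so that [Li⁺] = 3s and [PO₄³⁻] = s.
Ksp = [Li⁺]^3[PO₄³⁻] = (3s)^3 · s = 27s^4
Ksp = 27 × (3.800×10⁻³)^4 = 5.6×10⁻⁹

Ksp = 5.6×10⁻⁹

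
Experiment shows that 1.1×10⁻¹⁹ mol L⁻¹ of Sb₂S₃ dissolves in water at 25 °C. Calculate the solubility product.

Sb₂S₃(s) ⇌ 2 Sb³⁺(aq) + 3 S²⁻(aq)
With molar solubility s: [Sb³⁺] = 2s, [S²⁻] = 3s.
Ksp = [Sb³⁺]^2[S²⁻]^3 = (2s)^2 · (3s)^3 = 108s^5
Ksp = 108 × (1.1×10⁻¹⁹)^5 = 1.7×10⁻⁹³

Ksp = 1.7×10⁻⁹³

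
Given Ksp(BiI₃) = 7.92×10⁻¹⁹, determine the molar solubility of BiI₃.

BiI₃(s) ⇌ Bi³⁺(aq) + 3 I⁻(aq)
For each mole of BiI₃ that dissolves per liter, [Bi³⁺] = s and [I⁻] = 3s; let s denote this solubility.
Ksp = [Bi³⁺][I⁻]^3 = s · (3s)^3 = 27s^4
27s^4 = 7.92×10⁻¹⁹  ⇒  s^4 = 2.93×10⁻²⁰
s = (2.93×10⁻²⁰)^(1/4) = 1.31×10⁻⁵ M

1.31×10⁻⁵ M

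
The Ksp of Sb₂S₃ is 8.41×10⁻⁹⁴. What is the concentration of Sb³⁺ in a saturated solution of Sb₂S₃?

1.90×10⁻¹⁹ M

Sb₂S₃(s) ⇌ 2 Sb³⁺(aq) + 3 S²⁻(aq)
Let s be the molar solubility. Then [Sb³⁺] = 2s and [S²⁻] = 3s.
Ksp = [Sb³⁺]^2[S²⁻]^3 = (2s)^2 · (3s)^3 = 108s^5 = 8.41×10⁻⁹⁴
s = 9.51×10⁻²⁰ mol/L
[Sb³⁺] = 2s = 1.90×10⁻¹⁹ mol/L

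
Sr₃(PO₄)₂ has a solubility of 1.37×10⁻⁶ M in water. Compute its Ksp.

Sr₃(PO₄)₂(s) ⇌ 3 Sr²⁺(aq) + 2 PO₄³⁻(aq)
For each mole of Sr₃(PO₄)₂ that dissolves per liter, [Sr²⁺] = 3s and [PO₄³⁻] = 2s; let s denote this solubility.
Ksp = [Sr²⁺]^3[PO₄³⁻]^2 = (3s)^3 · (2s)^2 = 108s^5
Ksp = 108 × (1.37×10⁻⁶)^5 = 5.21×10⁻²⁸

Ksp = 5.21×10⁻²⁸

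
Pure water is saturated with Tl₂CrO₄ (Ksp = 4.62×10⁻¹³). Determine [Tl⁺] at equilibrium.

9.74×10⁻⁵ M

Tl₂CrO₄(s) ⇌ 2 Tl⁺(aq) + CrO₄²⁻(aq)
Let s be the molar solubility. Then [Tl⁺] = 2s and [CrO₄²⁻] = s.
Ksp = [Tl⁺]^2[CrO₄²⁻] = (2s)^2 · s = 4s^3 = 4.62×10⁻¹³
s = 4.87×10⁻⁵ mol/L
[Tl⁺] = 2s = 9.74×10⁻⁵ mol/L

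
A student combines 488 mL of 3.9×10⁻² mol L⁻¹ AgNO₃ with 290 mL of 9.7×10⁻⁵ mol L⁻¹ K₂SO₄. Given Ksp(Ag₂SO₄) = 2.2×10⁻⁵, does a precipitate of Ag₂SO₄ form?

No

After mixing, V = 488 mL + 290 mL = 778 mL.
[Ag⁺] = (3.9×10⁻²)(488)/778 = 2.4×10⁻² mol L⁻¹
[SO₄²⁻] = (9.7×10⁻⁵)(290)/778 = 3.6×10⁻⁵ mol L⁻¹
Q = [Ag⁺]^2[SO₄²⁻] = 2.2×10⁻⁸
Q = 2.2×10⁻⁸ < Ksp = 2.2×10⁻⁵, so the solution is unsaturated and no precipitate forms.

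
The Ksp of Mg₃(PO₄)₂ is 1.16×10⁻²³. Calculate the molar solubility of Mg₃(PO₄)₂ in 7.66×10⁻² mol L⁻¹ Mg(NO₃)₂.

8.03×10⁻¹¹ M

Mg₃(PO₄)₂(s) ⇌ 3 Mg²⁺(aq) + 2 PO₄³⁻(aq)
Let s be the solubility of Mg₃(PO₄)₂ here. The common ion gives [Mg²⁺] ≈ 7.66×10⁻² mol L⁻¹, and [PO₄³⁻] = 2s.
Ksp = [Mg²⁺]^3[PO₄³⁻]^2 = (7.66×10⁻²)^3(2s)^2
(2s)^2 = 1.16×10⁻²³ / (7.66×10⁻²)^3 = 2.58×10⁻²⁰
s = 8.03×10⁻¹¹ mol L⁻¹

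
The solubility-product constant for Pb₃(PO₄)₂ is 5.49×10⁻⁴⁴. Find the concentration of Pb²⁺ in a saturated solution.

Pb₃(PO₄)₂(s) ⇌ 3 Pb²⁺(aq) + 2 PO₄³⁻(aq)
With molar solubility s: [Pb²⁺] = 3s, [PO₄³⁻] = 2s.
Ksp = [Pb²⁺]^3[PO₄³⁻]^2 = (3s)^3 · (2s)^2 = 108s^5 = 5.49×10⁻⁴⁴
s = 8.73×10⁻¹⁰ mol L⁻¹
[Pb²⁺] = 3s = 2.62×10⁻⁹ mol L⁻¹

2.62×10⁻⁹ M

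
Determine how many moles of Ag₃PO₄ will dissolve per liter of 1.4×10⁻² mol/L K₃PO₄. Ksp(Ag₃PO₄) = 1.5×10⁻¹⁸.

1.6×10⁻⁶ M

Ag₃PO₄(s) ⇌ 3 Ag⁺(aq) + PO₄³⁻(aq)
With PO₄³⁻ already at 1.4×10⁻² mol/L and s small, take [PO₄³⁻] ≈ 1.4×10⁻² mol/L and [Ag⁺] = 3s.
Ksp = [Ag⁺]^3[PO₄³⁻] = (3s)^3(1.4×10⁻²)
(3s)^3 = 1.5×10⁻¹⁸ / (1.4×10⁻²) = 1.1×10⁻¹⁶
s = 1.6×10⁻⁶ mol/L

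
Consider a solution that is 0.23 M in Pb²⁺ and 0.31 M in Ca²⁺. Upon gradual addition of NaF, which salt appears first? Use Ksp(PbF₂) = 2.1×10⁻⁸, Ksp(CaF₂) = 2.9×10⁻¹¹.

The threshold for precipitation is Q = Ksp.
For PbF₂: [F⁻] = (Ksp/[Pb²⁺])^(1/2) = 3.0×10⁻⁴ M
For CaF₂: [F⁻] = (Ksp/[Ca²⁺])^(1/2) = 9.7×10⁻⁶ M
CaF₂ requires the lower [F⁻], so it precipitates first.

CaF₂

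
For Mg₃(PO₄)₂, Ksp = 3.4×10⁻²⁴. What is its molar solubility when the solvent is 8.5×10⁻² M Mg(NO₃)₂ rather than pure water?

3.7×10⁻¹¹ M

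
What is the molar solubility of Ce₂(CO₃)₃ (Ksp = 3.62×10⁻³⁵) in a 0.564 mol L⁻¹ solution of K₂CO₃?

7.10×10⁻¹⁸ M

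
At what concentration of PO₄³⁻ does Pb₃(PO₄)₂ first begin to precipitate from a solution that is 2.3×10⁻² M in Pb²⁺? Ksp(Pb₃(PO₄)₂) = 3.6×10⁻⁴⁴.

5.4×10⁻²⁰ M

Each salt precipitates once Q = Ksp for that salt.
Pb₃(PO₄)₂(s) ⇌ 3 Pb²⁺(aq) + 2 PO₄³⁻(aq)
Ksp = [Pb²⁺]^3[PO₄³⁻]^2 = [PO₄³⁻]^2(2.3×10⁻²)^3
[PO₄³⁻]^2 = 3.6×10⁻⁴⁴ / (2.3×10⁻²)^3 = 3.0×10⁻³⁹
[PO₄³⁻] = 5.4×10⁻²⁰ M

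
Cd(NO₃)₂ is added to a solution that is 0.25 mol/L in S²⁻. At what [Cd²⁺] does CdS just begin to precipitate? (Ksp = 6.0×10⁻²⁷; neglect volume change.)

2.4×10⁻²⁶ M

Precipitation of each salt begins when its ion product equals Ksp.
CdS(s) ⇌ Cd²⁺(aq) + S²⁻(aq)
Ksp = [Cd²⁺][S²⁻] = [Cd²⁺](0.25)
[Cd²⁺] = 6.0×10⁻²⁷ / (0.25) = 2.4×10⁻²⁶
[Cd²⁺] = 2.4×10⁻²⁶ mol/L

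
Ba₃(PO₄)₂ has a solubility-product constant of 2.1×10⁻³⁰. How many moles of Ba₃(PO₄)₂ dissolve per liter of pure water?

Ba₃(PO₄)₂(s) ⇌ 3 Ba²⁺(aq) + 2 PO₄³⁻(aq)
With molar solubility s: [Ba²⁺] = 3s, [PO₄³⁻] = 2s.
Ksp = [Ba²⁺]^3[PO₄³⁻]^2 = (3s)^3 · (2s)^2 = 108s^5
108s^5 = 2.1×10⁻³⁰  ⇒  s^5 = 1.9×10⁻³²
s = (1.9×10⁻³²)^(1/5) = 4.5×10⁻⁷ M

4.5×10⁻⁷ M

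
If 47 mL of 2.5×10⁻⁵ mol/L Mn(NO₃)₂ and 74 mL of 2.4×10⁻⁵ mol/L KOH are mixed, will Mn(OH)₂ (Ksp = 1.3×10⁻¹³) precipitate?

The combined volume is 121 mL.
[Mn²⁺] = (2.5×10⁻⁵)(47)/121 = 9.7×10⁻⁶ mol/L
[OH⁻] = (2.4×10⁻⁵)(74)/121 = 1.5×10⁻⁵ mol/L
Q = [Mn²⁺][OH⁻]^2 = 2.1×10⁻¹⁵
Q = 2.1×10⁻¹⁵ < Ksp = 1.3×10⁻¹³, so the solution is unsaturated and no precipitate forms.

No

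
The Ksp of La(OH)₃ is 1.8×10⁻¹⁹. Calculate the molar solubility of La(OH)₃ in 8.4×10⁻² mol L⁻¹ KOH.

La(OH)₃(s) ⇌ La³⁺(aq) + 3 OH⁻(aq)
With OH⁻ already at 8.4×10⁻² mol L⁻¹ and s small, take [OH⁻] ≈ 8.4×10⁻² mol L⁻¹ and [La³⁺] = s.
Ksp = [La³⁺][OH⁻]^3 = s(8.4×10⁻²)^3
s = 1.8×10⁻¹⁹ / (8.4×10⁻²)^3 = 3.0×10⁻¹⁶
s = 3.0×10⁻¹⁶ mol L⁻¹

3.0×10⁻¹⁶ M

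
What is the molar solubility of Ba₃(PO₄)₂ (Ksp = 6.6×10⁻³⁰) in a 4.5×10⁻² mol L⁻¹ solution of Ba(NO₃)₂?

1.3×10⁻¹³ M

Ba₃(PO₄)₂(s) ⇌ 3 Ba²⁺(aq) + 2 PO₄³⁻(aq)
Let s be the solubility of Ba₃(PO₄)₂ here. The common ion gives [Ba²⁺] ≈ 4.5×10⁻² mol L⁻¹, and [PO₄³⁻] = 2s.
Ksp = [Ba²⁺]^3[PO₄³⁻]^2 = (4.5×10⁻²)^3(2s)^2
(2s)^2 = 6.6×10⁻³⁰ / (4.5×10⁻²)^3 = 7.2×10⁻²⁶
s = 1.3×10⁻¹³ mol L⁻¹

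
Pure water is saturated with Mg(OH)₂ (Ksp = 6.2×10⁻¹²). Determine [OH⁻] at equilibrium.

Mg(OH)₂(s) ⇌ Mg²⁺(aq) + 2 OH⁻(aq)
Call the molar solubility s, so that [Mg²⁺] = s and [OH⁻] = 2s.
Ksp = [Mg²⁺][OH⁻]^2 = s · (2s)^2 = 4s^3 = 6.2×10⁻¹²
s = 1.2×10⁻⁴ mol L⁻¹
[OH⁻] = 2s = 2.3×10⁻⁴ mol L⁻¹

2.3×10⁻⁴ M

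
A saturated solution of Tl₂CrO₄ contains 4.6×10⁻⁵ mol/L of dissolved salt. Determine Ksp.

Tl₂CrO₄(s) ⇌ 2 Tl⁺(aq) + CrO₄²⁻(aq)
With molar solubility s: [Tl⁺] = 2s, [CrO₄²⁻] = s.
Ksp = [Tl⁺]^2[CrO₄²⁻] = (2s)^2 · s = 4s^3
Ksp = 4 × (4.6×10⁻⁵)^3 = 3.9×10⁻¹³

Ksp = 3.9×10⁻¹³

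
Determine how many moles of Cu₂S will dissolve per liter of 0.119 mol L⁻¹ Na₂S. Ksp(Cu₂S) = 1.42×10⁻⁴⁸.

1.73×10⁻²⁴ M

Cu₂S(s) ⇌ 2 Cu⁺(aq) + S²⁻(aq)
S²⁻ is already present at 0.119 mol L⁻¹. If s mol/L of Cu₂S dissolves, [Cu⁺] = 2s while [S²⁻] ≈ 0.119 mol L⁻¹.
Ksp = [Cu⁺]^2[S²⁻] = (2s)^2(0.119)
(2s)^2 = 1.42×10⁻⁴⁸ / (0.119) = 1.19×10⁻⁴⁷
s = 1.73×10⁻²⁴ mol L⁻¹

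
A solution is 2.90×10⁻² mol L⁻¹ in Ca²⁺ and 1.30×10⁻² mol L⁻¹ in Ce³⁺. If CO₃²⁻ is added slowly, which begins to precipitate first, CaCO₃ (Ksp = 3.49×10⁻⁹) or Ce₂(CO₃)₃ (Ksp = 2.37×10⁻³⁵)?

Ce₂(CO₃)₃

A salt starts to precipitate once the ion product Q reaches its Ksp.
For CaCO₃: [CO₃²⁻] = (Ksp/[Ca²⁺]) = 1.20×10⁻⁷ mol L⁻¹
For Ce₂(CO₃)₃: [CO₃²⁻] = (Ksp/[Ce³⁺]^2)^(1/3) = 5.20×10⁻¹¹ mol L⁻¹
The smaller threshold [CO₃²⁻] is reached first, so Ce₂(CO₃)₃ precipitates first.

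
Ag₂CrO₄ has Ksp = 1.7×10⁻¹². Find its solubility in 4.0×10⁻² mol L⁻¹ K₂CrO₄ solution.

3.3×10⁻⁶ M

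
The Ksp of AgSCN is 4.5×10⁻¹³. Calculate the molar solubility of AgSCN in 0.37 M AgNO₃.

AgSCN(s) ⇌ Ag⁺(aq) + SCN⁻(aq)
With Ag⁺ already at 0.37 M and s small, take [Ag⁺] ≈ 0.37 M and [SCN⁻] = s.
Ksp = [Ag⁺][SCN⁻] = (0.37)s
s = 4.5×10⁻¹³ / (0.37) = 1.2×10⁻¹²
s = 1.2×10⁻¹² M

1.2×10⁻¹² M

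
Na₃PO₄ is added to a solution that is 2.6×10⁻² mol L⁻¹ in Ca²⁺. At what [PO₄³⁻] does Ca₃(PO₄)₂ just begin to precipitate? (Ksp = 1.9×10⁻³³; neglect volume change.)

The threshold for precipitation is Q = Ksp.
Ca₃(PO₄)₂(s) ⇌ 3 Ca²⁺(aq) + 2 PO₄³⁻(aq)
Ksp = [Ca²⁺]^3[PO₄³⁻]^2 = [PO₄³⁻]^2(2.6×10⁻²)^3
[PO₄³⁻]^2 = 1.9×10⁻³³ / (2.6×10⁻²)^3 = 1.1×10⁻²⁸
[PO₄³⁻] = 1.0×10⁻¹⁴ mol L⁻¹

1.0×10⁻¹⁴ M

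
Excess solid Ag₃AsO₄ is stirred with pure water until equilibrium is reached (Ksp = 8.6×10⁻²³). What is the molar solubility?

Ag₃AsO₄(s) ⇌ 3 Ag⁺(aq) + AsO₄³⁻(aq)
With molar solubility s: [Ag⁺] = 3s, [AsO₄³⁻] = s.
Ksp = [Ag⁺]^3[AsO₄³⁻] = (3s)^3 · s = 27s^4
27s^4 = 8.6×10⁻²³  ⇒  s^4 = 3.2×10⁻²⁴
Taking the 4th root, s = 1.3×10⁻⁶ M.

1.3×10⁻⁶ M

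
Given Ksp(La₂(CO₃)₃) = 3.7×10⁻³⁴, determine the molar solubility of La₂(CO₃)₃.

8.1×10⁻⁸ M

La₂(CO₃)₃(s) ⇌ 2 La³⁺(aq) + 3 CO₃²⁻(aq)
Let s be the molar solubility. Then [La³⁺] = 2s and [CO₃²⁻] = 3s.
Ksp = [La³⁺]^2[CO₃²⁻]^3 = (2s)^2 · (3s)^3 = 108s^5
108s^5 = 3.7×10⁻³⁴  ⇒  s^5 = 3.4×10⁻³⁶
s = (3.4×10⁻³⁶)^(1/5) = 8.1×10⁻⁸ mol/L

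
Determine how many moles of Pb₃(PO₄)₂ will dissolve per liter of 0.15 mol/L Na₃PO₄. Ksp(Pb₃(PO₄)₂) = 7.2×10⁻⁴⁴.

4.9×10⁻¹⁵ M

Pb₃(PO₄)₂(s) ⇌ 3 Pb²⁺(aq) + 2 PO₄³⁻(aq)
With PO₄³⁻ already at 0.15 mol/L and s small, take [PO₄³⁻] ≈ 0.15 mol/L and [Pb²⁺] = 3s.
Ksp = [Pb²⁺]^3[PO₄³⁻]^2 = (3s)^3(0.15)^2
(3s)^3 = 7.2×10⁻⁴⁴ / (0.15)^2 = 3.2×10⁻⁴²
s = 4.9×10⁻¹⁵ mol/L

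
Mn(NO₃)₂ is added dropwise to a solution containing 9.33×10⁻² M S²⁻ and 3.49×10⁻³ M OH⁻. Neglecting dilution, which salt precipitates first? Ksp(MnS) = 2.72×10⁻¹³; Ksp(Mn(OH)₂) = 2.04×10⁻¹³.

MnS

Precipitation of each salt begins when its ion product equals Ksp.
For MnS: [Mn²⁺] = (Ksp/[S²⁻]) = 2.92×10⁻¹² M
For Mn(OH)₂: [Mn²⁺] = (Ksp/[OH⁻]^2) = 1.67×10⁻⁸ M
The smaller threshold [Mn²⁺] is reached first, so MnS precipitates first.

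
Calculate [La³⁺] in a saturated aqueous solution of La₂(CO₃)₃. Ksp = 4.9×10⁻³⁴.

1.7×10⁻⁷ M

La₂(CO₃)₃(s) ⇌ 2 La³⁺(aq) + 3 CO₃²⁻(aq)
If s mol/L of La₂(CO₃)₃ dissolves, [La³⁺] = 2s and [CO₃²⁻] = 3s.
Ksp = [La³⁺]^2[CO₃²⁻]^3 = (2s)^2 · (3s)^3 = 108s^5 = 4.9×10⁻³⁴
s = 8.5×10⁻⁸ M
[La³⁺] = 2s = 1.7×10⁻⁷ M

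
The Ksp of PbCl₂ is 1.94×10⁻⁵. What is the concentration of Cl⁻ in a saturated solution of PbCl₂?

PbCl₂(s) ⇌ Pb²⁺(aq) + 2 Cl⁻(aq)
With molar solubility s: [Pb²⁺] = s, [Cl⁻] = 2s.
Ksp = [Pb²⁺][Cl⁻]^2 = s · (2s)^2 = 4s^3 = 1.94×10⁻⁵
s = 1.69×10⁻² mol L⁻¹
[Cl⁻] = 2s = 3.39×10⁻² mol L⁻¹

3.39×10⁻² M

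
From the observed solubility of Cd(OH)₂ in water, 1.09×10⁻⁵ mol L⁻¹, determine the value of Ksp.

Ksp = 5.18×10⁻¹⁵

Cd(OH)₂(s) ⇌ Cd²⁺(aq) + 2 OH⁻(aq)
For each mole of Cd(OH)₂ that dissolves per liter, [Cd²⁺] = s and [OH⁻] = 2s; let s denote this solubility.
Ksp = [Cd²⁺][OH⁻]^2 = s · (2s)^2 = 4s^3
Ksp = 4 × (1.09×10⁻⁵)^3 = 5.18×10⁻¹⁵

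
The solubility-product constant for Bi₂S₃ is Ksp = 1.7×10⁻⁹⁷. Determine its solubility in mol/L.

Bi₂S₃(s) ⇌ 2 Bi³⁺(aq) + 3 S²⁻(aq)
If s mol/L of Bi₂S₃ dissolves, [Bi³⁺] = 2s and [S²⁻] = 3s.
Ksp = [Bi³⁺]^2[S²⁻]^3 = (2s)^2 · (3s)^3 = 108s^5
108s^5 = 1.7×10⁻⁹⁷  ⇒  s^5 = 1.6×10⁻⁹⁹
Taking the 5th root, s = 1.7×10⁻²⁰ M.

1.7×10⁻²⁰ M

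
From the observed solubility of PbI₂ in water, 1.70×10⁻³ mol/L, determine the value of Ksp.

Ksp = 1.97×10⁻⁸

PbI₂(s) ⇌ Pb²⁺(aq) + 2 I⁻(aq)
If s mol/L of PbI₂ dissolves, [Pb²⁺] = s and [I⁻] = 2s.
Ksp = [Pb²⁺][I⁻]^2 = s · (2s)^2 = 4s^3
Ksp = 4 × (1.70×10⁻³)^3 = 1.97×10⁻⁸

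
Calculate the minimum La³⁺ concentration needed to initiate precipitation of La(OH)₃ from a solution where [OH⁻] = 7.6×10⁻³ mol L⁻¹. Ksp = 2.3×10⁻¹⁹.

5.2×10⁻¹³ M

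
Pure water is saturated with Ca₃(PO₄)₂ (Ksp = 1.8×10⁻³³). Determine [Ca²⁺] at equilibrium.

Ca₃(PO₄)₂(s) ⇌ 3 Ca²⁺(aq) + 2 PO₄³⁻(aq)
For each mole of Ca₃(PO₄)₂ that dissolves per liter, [Ca²⁺] = 3s and [PO₄³⁻] = 2s; let s denote this solubility.
Ksp = [Ca²⁺]^3[PO₄³⁻]^2 = (3s)^3 · (2s)^2 = 108s^5 = 1.8×10⁻³³
s = 1.1×10⁻⁷ mol L⁻¹
[Ca²⁺] = 3s = 3.3×10⁻⁷ mol L⁻¹

3.3×10⁻⁷ M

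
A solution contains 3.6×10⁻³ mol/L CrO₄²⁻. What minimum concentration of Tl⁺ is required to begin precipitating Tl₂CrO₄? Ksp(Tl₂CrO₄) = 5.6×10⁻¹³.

1.2×10⁻⁵ M

Precipitation begins when Q = Ksp.
Tl₂CrO₄(s) ⇌ 2 Tl⁺(aq) + CrO₄²⁻(aq)
Ksp = [Tl⁺]^2[CrO₄²⁻] = [Tl⁺]^2(3.6×10⁻³)
[Tl⁺]^2 = 5.6×10⁻¹³ / (3.6×10⁻³) = 1.6×10⁻¹⁰
[Tl⁺] = 1.2×10⁻⁵ mol/L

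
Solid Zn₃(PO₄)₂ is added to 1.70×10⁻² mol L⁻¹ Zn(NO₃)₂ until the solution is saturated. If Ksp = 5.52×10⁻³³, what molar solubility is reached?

1.68×10⁻¹⁴ M

Zn₃(PO₄)₂(s) ⇌ 3 Zn²⁺(aq) + 2 PO₄³⁻(aq)
Let s be the solubility of Zn₃(PO₄)₂ here. The common ion gives [Zn²⁺] ≈ 1.70×10⁻² mol L⁻¹, and [PO₄³⁻] = 2s.
Ksp = [Zn²⁺]^3[PO₄³⁻]^2 = (1.70×10⁻²)^3(2s)^2
(2s)^2 = 5.52×10⁻³³ / (1.70×10⁻²)^3 = 1.12×10⁻²⁷
s = 1.68×10⁻¹⁴ mol L⁻¹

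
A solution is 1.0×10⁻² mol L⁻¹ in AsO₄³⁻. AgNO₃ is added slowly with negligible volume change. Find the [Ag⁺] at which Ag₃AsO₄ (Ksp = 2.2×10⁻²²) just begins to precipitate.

The threshold for precipitation is Q = Ksp.
Ag₃AsO₄(s) ⇌ 3 Ag⁺(aq) + AsO₄³⁻(aq)
Ksp = [Ag⁺]^3[AsO₄³⁻] = [Ag⁺]^3(1.0×10⁻²)
[Ag⁺]^3 = 2.2×10⁻²² / (1.0×10⁻²) = 2.2×10⁻²⁰
[Ag⁺] = 2.8×10⁻⁷ mol L⁻¹

2.8×10⁻⁷ M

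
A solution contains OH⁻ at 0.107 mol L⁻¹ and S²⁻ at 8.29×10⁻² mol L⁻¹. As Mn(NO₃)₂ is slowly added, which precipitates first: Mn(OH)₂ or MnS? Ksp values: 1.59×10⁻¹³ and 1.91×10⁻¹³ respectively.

MnS

Each salt precipitates once Q = Ksp for that salt.
For Mn(OH)₂: [Mn²⁺] = (Ksp/[OH⁻]^2) = 1.39×10⁻¹¹ mol L⁻¹
For MnS: [Mn²⁺] = (Ksp/[S²⁻]) = 2.30×10⁻¹² mol L⁻¹
Since MnS needs less Mn²⁺ to reach saturation, it precipitates first.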